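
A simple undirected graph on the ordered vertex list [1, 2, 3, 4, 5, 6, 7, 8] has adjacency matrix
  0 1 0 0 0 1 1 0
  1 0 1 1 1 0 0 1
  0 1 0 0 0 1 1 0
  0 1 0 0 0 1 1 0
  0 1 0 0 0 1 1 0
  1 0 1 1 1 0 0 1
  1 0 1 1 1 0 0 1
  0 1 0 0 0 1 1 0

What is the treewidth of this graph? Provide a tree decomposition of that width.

Every bag has size at most 4, so the width is 4 − 1 = 3 and tw(G) ≤ 3. For the lower bound: the 4 vertex sets {5,7}, {2,4}, {6}, {3} are disjoint, each induces a connected subgraph, and every pair is joined by at least one edge of G. Contracting each set to a single vertex therefore yields K_{4} as a minor, and since treewidth is minor-monotone, tw(G) ≥ tw(K_{4}) = 3. The upper and lower bounds meet at 3, so that is the treewidth.

Treewidth 3.
One such decomposition:
Bags: B1 = {2, 5, 6, 7}  B2 = {2, 4, 6, 7}  B3 = {2, 3, 6, 7}  B4 = {2, 6, 7, 8}  B5 = {1, 2, 6, 7}
Tree: B1–B2, B2–B3, B3–B4, B4–B5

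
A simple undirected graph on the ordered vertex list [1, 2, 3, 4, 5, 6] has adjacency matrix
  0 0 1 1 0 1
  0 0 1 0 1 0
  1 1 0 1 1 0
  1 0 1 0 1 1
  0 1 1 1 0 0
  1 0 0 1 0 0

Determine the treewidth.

2

A width-2 tree decomposition is:
Bags: B1 = {3, 4, 5}  B2 = {2, 3, 5}  B3 = {1, 3, 4}  B4 = {1, 4, 6}
Tree: B1–B2, B1–B3, B3–B4
Every bag has size at most 3, so the width is 3 − 1 = 2 and tw(G) ≤ 2. On the other hand G contains the 3-clique {2, 3, 5}. A clique must lie in a single bag of any decomposition, so no decomposition can have width below 2. Hence tw(G) = 2 exactly.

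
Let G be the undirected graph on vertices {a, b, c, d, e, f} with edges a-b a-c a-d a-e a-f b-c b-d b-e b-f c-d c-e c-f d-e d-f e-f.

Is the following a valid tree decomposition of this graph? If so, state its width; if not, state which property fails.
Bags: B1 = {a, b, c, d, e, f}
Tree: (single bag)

Vertex coverage: the bags together contain {a, b, c, d, e, f}, the full vertex set. Edge coverage: each edge of G has both endpoints in at least one bag. Running intersection: for every vertex, the bags containing it form a connected subtree. All three properties hold, so this is a valid tree decomposition of width max|bag| − 1 = 5, and hence tw(G) ≤ 5.

Yes; width 5.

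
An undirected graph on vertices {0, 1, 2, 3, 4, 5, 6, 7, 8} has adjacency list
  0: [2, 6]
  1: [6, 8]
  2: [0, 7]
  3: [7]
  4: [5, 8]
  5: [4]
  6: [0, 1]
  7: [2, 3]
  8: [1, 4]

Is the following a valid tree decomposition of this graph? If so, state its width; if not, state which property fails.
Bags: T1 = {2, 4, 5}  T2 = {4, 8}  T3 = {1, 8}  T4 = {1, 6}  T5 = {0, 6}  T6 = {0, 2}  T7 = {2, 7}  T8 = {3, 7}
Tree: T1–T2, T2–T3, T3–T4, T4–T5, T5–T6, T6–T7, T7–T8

No — bags containing vertex 2 are not connected in the tree.

A tree decomposition must satisfy three properties: every vertex lies in some bag; for every edge, both endpoints lie together in some bag; and for every vertex, the bags containing it form a connected subtree. Here bags containing vertex 2 are not connected in the tree, so the decomposition is invalid.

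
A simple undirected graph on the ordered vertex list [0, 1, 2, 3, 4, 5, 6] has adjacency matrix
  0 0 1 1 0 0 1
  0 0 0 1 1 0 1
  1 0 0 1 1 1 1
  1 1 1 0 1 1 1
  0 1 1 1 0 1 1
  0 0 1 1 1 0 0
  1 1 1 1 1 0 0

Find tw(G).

3

A width-3 tree decomposition is:
Bags: B1 = {2, 3, 4, 5}  B2 = {2, 3, 4, 6}  B3 = {1, 3, 4, 6}  B4 = {0, 2, 3, 6}
Tree: B1–B2, B2–B3, B2–B4
Each bag holds 4 vertices, so the decomposition has width 3, which upper-bounds the treewidth. On the other hand G contains the 4-clique {1, 3, 4, 6}. A clique must lie in a single bag of any decomposition, so no decomposition can have width below 3. The upper and lower bounds meet at 3, so that is the treewidth.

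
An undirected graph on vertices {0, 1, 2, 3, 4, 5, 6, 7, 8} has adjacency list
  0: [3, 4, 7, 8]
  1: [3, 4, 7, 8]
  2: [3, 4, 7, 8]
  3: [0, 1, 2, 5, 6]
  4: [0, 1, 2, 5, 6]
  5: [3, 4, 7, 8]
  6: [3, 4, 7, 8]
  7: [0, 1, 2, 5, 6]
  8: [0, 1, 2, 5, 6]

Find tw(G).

A width-4 tree decomposition is:
Bags: B1 = {0, 3, 4, 7, 8}  B2 = {3, 4, 5, 7, 8}  B3 = {2, 3, 4, 7, 8}  B4 = {1, 3, 4, 7, 8}  B5 = {3, 4, 6, 7, 8}
Tree: B1–B2, B2–B3, B3–B4, B4–B5
Each bag holds 5 vertices, so the decomposition has width 4, which upper-bounds the treewidth. For the lower bound: the 5 vertex sets {0,4}, {3,5}, {2,8}, {7}, {1} are disjoint, each induces a connected subgraph, and every pair is joined by at least one edge of G. Contracting each set to a single vertex therefore yields K_{5} as a minor, and since treewidth is minor-monotone, tw(G) ≥ tw(K_{5}) = 4. Therefore the treewidth is 4.

4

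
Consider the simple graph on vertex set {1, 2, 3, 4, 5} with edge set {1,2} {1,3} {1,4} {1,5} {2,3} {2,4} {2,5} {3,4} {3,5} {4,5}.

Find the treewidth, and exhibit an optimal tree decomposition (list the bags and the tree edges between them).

A single bag containing all 5 vertices is trivially a valid decomposition of width 4. Conversely, {1, 2, 3, 4, 5} is a clique of size 5, and the vertices of any clique must share a bag in every tree decomposition; so some bag has ≥ 5 vertices and tw(G) ≥ 4. Hence tw(G) = 4 exactly.

Treewidth 4.
One such decomposition:
Bags: B1 = {1, 2, 3, 4, 5}
Tree: (single bag)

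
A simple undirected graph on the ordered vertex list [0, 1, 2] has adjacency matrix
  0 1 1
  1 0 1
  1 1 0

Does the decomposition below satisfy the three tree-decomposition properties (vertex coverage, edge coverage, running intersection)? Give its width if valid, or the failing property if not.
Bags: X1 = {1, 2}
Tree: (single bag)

A tree decomposition must satisfy three properties: every vertex lies in some bag; for every edge, both endpoints lie together in some bag; and for every vertex, the bags containing it form a connected subtree. Here vertex 0 appears in no bag, so the decomposition is invalid.

No — vertex 0 appears in no bag.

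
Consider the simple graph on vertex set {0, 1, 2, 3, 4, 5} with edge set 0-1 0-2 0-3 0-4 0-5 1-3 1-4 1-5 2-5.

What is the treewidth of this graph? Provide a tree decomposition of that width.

Each bag holds 3 vertices, so the decomposition has width 2, which upper-bounds the treewidth. For the lower bound, the 3 vertices {0, 1, 3} are pairwise adjacent, and any tree decomposition puts a clique entirely inside one bag — forcing width ≥ 2. Hence tw(G) = 2 exactly.

Treewidth 2.
One such decomposition:
Bags: B1 = {0, 1, 5}  B2 = {0, 1, 3}  B3 = {0, 1, 4}  B4 = {0, 2, 5}
Tree: B1–B2, B2–B3, B1–B4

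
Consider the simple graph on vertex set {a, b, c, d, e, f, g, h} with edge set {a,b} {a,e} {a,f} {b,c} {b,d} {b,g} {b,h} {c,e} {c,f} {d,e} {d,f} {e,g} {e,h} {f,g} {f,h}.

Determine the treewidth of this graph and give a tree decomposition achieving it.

Every bag has size at most 4, so the width is 4 − 1 = 3 and tw(G) ≤ 3. For the lower bound: the 4 vertex sets {b,c}, {d,e}, {f}, {a} are disjoint, each induces a connected subgraph, and every pair is joined by at least one edge of G. Contracting each set to a single vertex therefore yields K_{4} as a minor, and since treewidth is minor-monotone, tw(G) ≥ tw(K_{4}) = 3. Therefore the treewidth is 3.

Treewidth 3.
One optimal decomposition is:
Bags: B1 = {b, c, e, f}  B2 = {b, d, e, f}  B3 = {a, b, e, f}  B4 = {b, e, f, g}  B5 = {b, e, f, h}
Tree: B1–B2, B2–B3, B3–B4, B4–B5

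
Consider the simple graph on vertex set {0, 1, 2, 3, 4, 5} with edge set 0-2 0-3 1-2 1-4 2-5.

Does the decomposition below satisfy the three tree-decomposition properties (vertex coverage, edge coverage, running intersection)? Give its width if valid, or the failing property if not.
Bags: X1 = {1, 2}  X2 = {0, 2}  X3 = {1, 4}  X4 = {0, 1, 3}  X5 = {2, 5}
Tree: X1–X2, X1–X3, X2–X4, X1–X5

No — bags containing vertex 1 are not connected in the tree.

A tree decomposition must satisfy three properties: every vertex lies in some bag; for every edge, both endpoints lie together in some bag; and for every vertex, the bags containing it form a connected subtree. Here bags containing vertex 1 are not connected in the tree, so the decomposition is invalid.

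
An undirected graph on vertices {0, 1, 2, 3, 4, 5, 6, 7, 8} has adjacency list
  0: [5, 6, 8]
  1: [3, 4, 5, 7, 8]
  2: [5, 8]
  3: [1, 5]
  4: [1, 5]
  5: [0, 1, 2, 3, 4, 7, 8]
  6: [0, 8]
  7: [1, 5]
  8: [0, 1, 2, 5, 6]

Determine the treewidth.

A width-2 tree decomposition is:
Bags: B1 = {1, 5, 8}  B2 = {0, 5, 8}  B3 = {1, 3, 5}  B4 = {0, 6, 8}  B5 = {1, 4, 5}  B6 = {1, 5, 7}  B7 = {2, 5, 8}
Tree: B1–B2, B1–B3, B2–B4, B3–B5, B1–B6, B1–B7
Each bag holds 3 vertices, so the decomposition has width 2, which upper-bounds the treewidth. Conversely, {0, 5, 8} is a clique of size 3, and the vertices of any clique must share a bag in every tree decomposition; so some bag has ≥ 3 vertices and tw(G) ≥ 2. The upper and lower bounds meet at 2, so that is the treewidth.

2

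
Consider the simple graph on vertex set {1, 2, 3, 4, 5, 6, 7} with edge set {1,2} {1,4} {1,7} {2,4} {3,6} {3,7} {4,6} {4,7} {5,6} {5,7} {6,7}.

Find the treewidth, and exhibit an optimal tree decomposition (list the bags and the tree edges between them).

Each bag holds 3 vertices, so the decomposition has width 2, which upper-bounds the treewidth. For the lower bound, the 3 vertices {1, 2, 4} are pairwise adjacent, and any tree decomposition puts a clique entirely inside one bag — forcing width ≥ 2. Hence tw(G) = 2 exactly.

Treewidth 2.
Bags: B1 = {1, 4, 7}  B2 = {4, 6, 7}  B3 = {5, 6, 7}  B4 = {3, 6, 7}  B5 = {1, 2, 4}
Tree: B1–B2, B2–B3, B3–B4, B1–B5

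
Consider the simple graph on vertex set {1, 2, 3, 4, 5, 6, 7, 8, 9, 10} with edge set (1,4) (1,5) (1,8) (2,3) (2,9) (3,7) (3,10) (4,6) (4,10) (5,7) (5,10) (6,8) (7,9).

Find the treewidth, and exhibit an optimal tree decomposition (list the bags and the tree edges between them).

Treewidth 2.
One such decomposition:
Bags: B1 = {1, 6, 8}  B2 = {1, 4, 6}  B3 = {1, 4, 5}  B4 = {4, 5, 10}  B5 = {5, 7, 10}  B6 = {3, 7, 10}  B7 = {3, 7, 9}  B8 = {2, 3, 9}
Tree: B1–B2, B2–B3, B3–B4, B4–B5, B5–B6, B6–B7, B7–B8

Every bag has size at most 3, so the width is 3 − 1 = 2 and tw(G) ≤ 2. For the lower bound, G contains the cycle 8–6–4–1–8, so G is not a forest; only forests have treewidth ≤ 1, hence tw(G) ≥ 2. Combining the bounds, tw(G) = 2.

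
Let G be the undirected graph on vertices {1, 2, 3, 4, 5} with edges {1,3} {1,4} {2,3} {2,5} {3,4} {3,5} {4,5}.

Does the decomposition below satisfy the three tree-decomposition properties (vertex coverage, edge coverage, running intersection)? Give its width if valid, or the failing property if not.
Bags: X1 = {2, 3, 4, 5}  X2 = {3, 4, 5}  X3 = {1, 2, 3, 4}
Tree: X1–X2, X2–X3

A tree decomposition must satisfy three properties: every vertex lies in some bag; for every edge, both endpoints lie together in some bag; and for every vertex, the bags containing it form a connected subtree. Here bags containing vertex 2 are not connected in the tree, so the decomposition is invalid.

No — bags containing vertex 2 are not connected in the tree.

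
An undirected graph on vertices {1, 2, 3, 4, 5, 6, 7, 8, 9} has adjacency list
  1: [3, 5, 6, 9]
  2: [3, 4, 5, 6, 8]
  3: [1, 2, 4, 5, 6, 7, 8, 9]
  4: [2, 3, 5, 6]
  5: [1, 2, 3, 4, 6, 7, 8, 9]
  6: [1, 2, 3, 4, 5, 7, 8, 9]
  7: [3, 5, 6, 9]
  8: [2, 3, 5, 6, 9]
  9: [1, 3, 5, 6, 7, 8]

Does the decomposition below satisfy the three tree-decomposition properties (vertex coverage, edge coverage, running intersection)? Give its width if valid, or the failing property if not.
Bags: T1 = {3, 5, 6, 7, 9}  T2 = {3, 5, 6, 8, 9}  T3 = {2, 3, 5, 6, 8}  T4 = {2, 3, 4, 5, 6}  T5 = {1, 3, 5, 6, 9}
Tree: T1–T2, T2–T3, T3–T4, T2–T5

Vertex coverage: the bags together contain {1, 2, 3, 4, 5, 6, 7, 8, 9}, the full vertex set. Edge coverage: each edge of G has both endpoints in at least one bag. Running intersection: for every vertex, the bags containing it form a connected subtree. All three properties hold, so this is a valid tree decomposition of width max|bag| − 1 = 4, and hence tw(G) ≤ 4.

Yes; width 4.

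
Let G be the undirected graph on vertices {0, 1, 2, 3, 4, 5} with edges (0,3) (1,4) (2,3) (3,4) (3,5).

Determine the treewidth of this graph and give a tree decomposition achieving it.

Treewidth 1.
One optimal decomposition is:
Bags: B1 = {0, 3}  B2 = {2, 3}  B3 = {3, 5}  B4 = {3, 4}  B5 = {1, 4}
Tree: B1–B2, B2–B3, B3–B4, B4–B5

The largest bag has 2 vertices, giving width 1; this decomposition certifies tw(G) ≤ 1. G has an edge, so its treewidth is at least 1. Therefore the treewidth is 1.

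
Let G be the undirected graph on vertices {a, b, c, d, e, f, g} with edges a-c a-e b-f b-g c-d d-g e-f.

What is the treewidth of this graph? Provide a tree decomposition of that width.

Treewidth 2.
Bags: B1 = {a, c, d}  B2 = {a, d, g}  B3 = {a, b, g}  B4 = {a, b, f}  B5 = {a, e, f}
Tree: B1–B2, B2–B3, B3–B4, B4–B5

The largest bag has 3 vertices, giving width 2; this decomposition certifies tw(G) ≤ 2. The edges a–c–d–g–b–f–e–a form a cycle, so G is not a tree and its treewidth is at least 2. Combining the bounds, tw(G) = 2.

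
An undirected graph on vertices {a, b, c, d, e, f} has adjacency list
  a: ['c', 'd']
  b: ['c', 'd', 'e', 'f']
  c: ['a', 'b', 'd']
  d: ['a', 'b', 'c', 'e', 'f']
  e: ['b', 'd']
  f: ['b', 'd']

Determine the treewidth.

A width-2 tree decomposition is:
Bags: B1 = {b, d, e}  B2 = {b, d, f}  B3 = {b, c, d}  B4 = {a, c, d}
Tree: B1–B2, B2–B3, B3–B4
Every bag has size at most 3, so the width is 3 − 1 = 2 and tw(G) ≤ 2. On the other hand G contains the 3-clique {a, c, d}. A clique must lie in a single bag of any decomposition, so no decomposition can have width below 2. Combining the bounds, tw(G) = 2.

2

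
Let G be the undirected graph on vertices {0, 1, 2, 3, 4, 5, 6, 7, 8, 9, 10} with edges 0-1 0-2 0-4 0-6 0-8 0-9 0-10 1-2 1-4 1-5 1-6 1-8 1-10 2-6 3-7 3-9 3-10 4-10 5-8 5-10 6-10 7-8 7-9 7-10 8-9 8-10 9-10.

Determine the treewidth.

A width-3 tree decomposition is:
Bags: B1 = {0, 1, 8, 10}  B2 = {0, 8, 9, 10}  B3 = {7, 8, 9, 10}  B4 = {1, 5, 8, 10}  B5 = {3, 7, 9, 10}  B6 = {0, 1, 6, 10}  B7 = {0, 1, 4, 10}  B8 = {0, 1, 2, 6}
Tree: B1–B2, B2–B3, B1–B4, B3–B5, B1–B6, B6–B7, B6–B8
The largest bag has 4 vertices, giving width 3; this decomposition certifies tw(G) ≤ 3. On the other hand G contains the 4-clique {0, 1, 2, 6}. A clique must lie in a single bag of any decomposition, so no decomposition can have width below 3. Therefore the treewidth is 3.

3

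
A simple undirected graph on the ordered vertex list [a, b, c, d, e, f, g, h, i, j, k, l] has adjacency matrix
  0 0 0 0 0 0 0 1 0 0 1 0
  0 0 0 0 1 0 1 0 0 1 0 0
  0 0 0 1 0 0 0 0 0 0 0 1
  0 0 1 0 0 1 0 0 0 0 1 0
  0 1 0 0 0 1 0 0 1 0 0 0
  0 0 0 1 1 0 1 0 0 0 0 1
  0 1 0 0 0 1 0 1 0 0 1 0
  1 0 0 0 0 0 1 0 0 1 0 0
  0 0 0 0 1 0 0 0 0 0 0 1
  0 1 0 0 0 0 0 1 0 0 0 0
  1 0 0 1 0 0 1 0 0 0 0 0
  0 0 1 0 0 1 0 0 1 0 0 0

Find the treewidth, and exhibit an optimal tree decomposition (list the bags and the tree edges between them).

The largest bag has 4 vertices, giving width 3; this decomposition certifies tw(G) ≤ 3. For the lower bound: the 4 vertex sets {a,h,j}, {b}, {g}, {d,e,f,k} are disjoint, each induces a connected subgraph, and every pair is joined by at least one edge of G. Contracting each set to a single vertex therefore yields K_{4} as a minor, and since treewidth is minor-monotone, tw(G) ≥ tw(K_{4}) = 3. The upper and lower bounds meet at 3, so that is the treewidth.

Treewidth 3.
One optimal decomposition is:
Bags: B1 = {a, b, h, j}  B2 = {a, b, g, h}  B3 = {a, b, g, k}  B4 = {b, e, g, k}  B5 = {e, f, g, k}  B6 = {d, e, f, k}  B7 = {d, e, f, i}  B8 = {d, f, i, l}  B9 = {c, d, i, l}
Tree: B1–B2, B2–B3, B3–B4, B4–B5, B5–B6, B6–B7, B7–B8, B8–B9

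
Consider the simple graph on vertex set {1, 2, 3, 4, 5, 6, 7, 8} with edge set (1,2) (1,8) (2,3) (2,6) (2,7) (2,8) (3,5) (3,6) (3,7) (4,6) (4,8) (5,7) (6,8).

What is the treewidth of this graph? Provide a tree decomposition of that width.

Treewidth 2.
Bags: B1 = {2, 3, 7}  B2 = {2, 3, 6}  B3 = {2, 6, 8}  B4 = {1, 2, 8}  B5 = {3, 5, 7}  B6 = {4, 6, 8}
Tree: B1–B2, B2–B3, B3–B4, B1–B5, B3–B6

Every bag has size at most 3, so the width is 3 − 1 = 2 and tw(G) ≤ 2. On the other hand G contains the 3-clique {1, 2, 8}. A clique must lie in a single bag of any decomposition, so no decomposition can have width below 2. Therefore the treewidth is 2.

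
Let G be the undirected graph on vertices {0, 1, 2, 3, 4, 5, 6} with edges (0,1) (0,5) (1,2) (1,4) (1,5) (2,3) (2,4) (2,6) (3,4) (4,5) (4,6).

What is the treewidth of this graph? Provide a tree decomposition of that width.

Each bag holds 3 vertices, so the decomposition has width 2, which upper-bounds the treewidth. For the lower bound, the 3 vertices {0, 1, 5} are pairwise adjacent, and any tree decomposition puts a clique entirely inside one bag — forcing width ≥ 2. The upper and lower bounds meet at 2, so that is the treewidth.

Treewidth 2.
One such decomposition:
Bags: B1 = {2, 4, 6}  B2 = {1, 2, 4}  B3 = {1, 4, 5}  B4 = {2, 3, 4}  B5 = {0, 1, 5}
Tree: B1–B2, B2–B3, B2–B4, B3–B5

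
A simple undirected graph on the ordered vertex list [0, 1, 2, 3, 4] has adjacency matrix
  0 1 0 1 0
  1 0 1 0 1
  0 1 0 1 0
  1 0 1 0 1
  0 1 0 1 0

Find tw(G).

2

A width-2 tree decomposition is:
Bags: B1 = {1, 2, 3}  B2 = {0, 1, 3}  B3 = {1, 3, 4}
Tree: B1–B2, B2–B3
Each bag holds 3 vertices, so the decomposition has width 2, which upper-bounds the treewidth. Since 3–2–1–0–3 is a cycle in G, G is not acyclic. Forests are exactly the graphs of treewidth ≤ 1, so tw(G) ≥ 2. Therefore the treewidth is 2.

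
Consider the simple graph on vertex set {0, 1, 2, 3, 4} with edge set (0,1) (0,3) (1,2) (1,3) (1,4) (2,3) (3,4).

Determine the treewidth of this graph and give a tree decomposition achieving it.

Treewidth 2.
Bags: B1 = {1, 3, 4}  B2 = {0, 1, 3}  B3 = {1, 2, 3}
Tree: B1–B2, B1–B3

Every bag has size at most 3, so the width is 3 − 1 = 2 and tw(G) ≤ 2. On the other hand G contains the 3-clique {0, 1, 3}. A clique must lie in a single bag of any decomposition, so no decomposition can have width below 2. Combining the bounds, tw(G) = 2.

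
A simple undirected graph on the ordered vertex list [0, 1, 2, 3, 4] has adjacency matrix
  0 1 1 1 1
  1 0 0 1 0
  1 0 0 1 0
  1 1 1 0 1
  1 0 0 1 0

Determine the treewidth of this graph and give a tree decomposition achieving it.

The largest bag has 3 vertices, giving width 2; this decomposition certifies tw(G) ≤ 2. On the other hand G contains the 3-clique {0, 1, 3}. A clique must lie in a single bag of any decomposition, so no decomposition can have width below 2. The upper and lower bounds meet at 2, so that is the treewidth.

Treewidth 2.
One such decomposition:
Bags: B1 = {0, 3, 4}  B2 = {0, 1, 3}  B3 = {0, 2, 3}
Tree: B1–B2, B1–B3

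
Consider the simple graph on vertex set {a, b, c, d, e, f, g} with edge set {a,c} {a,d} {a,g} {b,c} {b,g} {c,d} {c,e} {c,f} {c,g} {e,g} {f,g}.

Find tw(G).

2

A width-2 tree decomposition is:
Bags: B1 = {c, e, g}  B2 = {c, f, g}  B3 = {b, c, g}  B4 = {a, c, g}  B5 = {a, c, d}
Tree: B1–B2, B1–B3, B3–B4, B4–B5
Each bag holds 3 vertices, so the decomposition has width 2, which upper-bounds the treewidth. Conversely, {a, c, d} is a clique of size 3, and the vertices of any clique must share a bag in every tree decomposition; so some bag has ≥ 3 vertices and tw(G) ≥ 2. Therefore the treewidth is 2.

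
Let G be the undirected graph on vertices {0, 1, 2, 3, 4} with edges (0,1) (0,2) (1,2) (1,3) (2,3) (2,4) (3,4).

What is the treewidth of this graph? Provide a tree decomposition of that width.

Treewidth 2.
Bags: B1 = {0, 1, 2}  B2 = {1, 2, 3}  B3 = {2, 3, 4}
Tree: B1–B2, B2–B3

Every bag has size at most 3, so the width is 3 − 1 = 2 and tw(G) ≤ 2. For the lower bound, the 3 vertices {0, 1, 2} are pairwise adjacent, and any tree decomposition puts a clique entirely inside one bag — forcing width ≥ 2. Hence tw(G) = 2 exactly.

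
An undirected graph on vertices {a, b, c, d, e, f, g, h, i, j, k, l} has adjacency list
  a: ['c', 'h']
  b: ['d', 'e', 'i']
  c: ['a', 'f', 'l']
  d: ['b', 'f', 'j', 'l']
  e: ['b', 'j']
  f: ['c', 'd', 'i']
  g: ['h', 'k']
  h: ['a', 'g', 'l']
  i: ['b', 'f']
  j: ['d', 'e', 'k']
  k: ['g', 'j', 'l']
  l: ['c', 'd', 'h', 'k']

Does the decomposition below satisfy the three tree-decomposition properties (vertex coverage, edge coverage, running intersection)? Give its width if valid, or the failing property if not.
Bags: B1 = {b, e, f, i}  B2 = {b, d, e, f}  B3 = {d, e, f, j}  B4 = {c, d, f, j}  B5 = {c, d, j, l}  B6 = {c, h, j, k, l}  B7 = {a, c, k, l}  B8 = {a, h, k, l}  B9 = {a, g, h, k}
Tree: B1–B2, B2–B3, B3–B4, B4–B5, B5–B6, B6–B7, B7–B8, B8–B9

A tree decomposition must satisfy three properties: every vertex lies in some bag; for every edge, both endpoints lie together in some bag; and for every vertex, the bags containing it form a connected subtree. Here bags containing vertex h are not connected in the tree, so the decomposition is invalid.

No — bags containing vertex h are not connected in the tree.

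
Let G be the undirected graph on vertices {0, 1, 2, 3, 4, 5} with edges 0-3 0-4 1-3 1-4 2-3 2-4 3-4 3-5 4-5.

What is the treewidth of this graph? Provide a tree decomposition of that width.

Treewidth 2.
One optimal decomposition is:
Bags: B1 = {3, 4, 5}  B2 = {0, 3, 4}  B3 = {1, 3, 4}  B4 = {2, 3, 4}
Tree: B1–B2, B1–B3, B1–B4

The largest bag has 3 vertices, giving width 2; this decomposition certifies tw(G) ≤ 2. Conversely, {0, 3, 4} is a clique of size 3, and the vertices of any clique must share a bag in every tree decomposition; so some bag has ≥ 3 vertices and tw(G) ≥ 2. The upper and lower bounds meet at 2, so that is the treewidth.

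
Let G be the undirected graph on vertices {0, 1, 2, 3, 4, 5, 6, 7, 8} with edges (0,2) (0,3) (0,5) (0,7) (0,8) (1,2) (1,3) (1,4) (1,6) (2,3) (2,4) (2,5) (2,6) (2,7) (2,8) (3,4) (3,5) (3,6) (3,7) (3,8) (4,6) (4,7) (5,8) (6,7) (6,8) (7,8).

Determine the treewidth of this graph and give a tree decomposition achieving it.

Every bag has size at most 5, so the width is 5 − 1 = 4 and tw(G) ≤ 4. For the lower bound, the 5 vertices {0, 2, 3, 5, 8} are pairwise adjacent, and any tree decomposition puts a clique entirely inside one bag — forcing width ≥ 4. Therefore the treewidth is 4.

Treewidth 4.
One optimal decomposition is:
Bags: B1 = {0, 2, 3, 7, 8}  B2 = {2, 3, 6, 7, 8}  B3 = {0, 2, 3, 5, 8}  B4 = {2, 3, 4, 6, 7}  B5 = {1, 2, 3, 4, 6}
Tree: B1–B2, B1–B3, B2–B4, B4–B5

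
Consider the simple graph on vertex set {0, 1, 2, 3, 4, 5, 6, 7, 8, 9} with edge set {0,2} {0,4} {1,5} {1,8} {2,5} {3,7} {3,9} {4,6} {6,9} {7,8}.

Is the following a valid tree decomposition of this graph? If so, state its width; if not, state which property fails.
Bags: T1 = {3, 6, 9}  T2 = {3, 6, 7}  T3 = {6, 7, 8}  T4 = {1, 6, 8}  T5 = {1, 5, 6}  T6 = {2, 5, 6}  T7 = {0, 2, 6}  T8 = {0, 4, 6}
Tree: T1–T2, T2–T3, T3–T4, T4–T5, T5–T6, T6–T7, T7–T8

Vertex coverage: the bags together contain {0, 1, 2, 3, 4, 5, 6, 7, 8, 9}, the full vertex set. Edge coverage: each edge of G has both endpoints in at least one bag. Running intersection: for every vertex, the bags containing it form a connected subtree. All three properties hold, so this is a valid tree decomposition of width max|bag| − 1 = 2, and hence tw(G) ≤ 2.

Yes; width 2.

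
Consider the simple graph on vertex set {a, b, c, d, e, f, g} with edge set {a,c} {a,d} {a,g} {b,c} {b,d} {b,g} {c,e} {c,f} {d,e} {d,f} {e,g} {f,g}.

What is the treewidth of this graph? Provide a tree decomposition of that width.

Treewidth 3.
One optimal decomposition is:
Bags: B1 = {c, d, e, g}  B2 = {c, d, f, g}  B3 = {b, c, d, g}  B4 = {a, c, d, g}
Tree: B1–B2, B2–B3, B3–B4

Every bag has size at most 4, so the width is 4 − 1 = 3 and tw(G) ≤ 3. For the lower bound: the 4 vertex sets {c,e}, {f,g}, {d}, {b} are disjoint, each induces a connected subgraph, and every pair is joined by at least one edge of G. Contracting each set to a single vertex therefore yields K_{4} as a minor, and since treewidth is minor-monotone, tw(G) ≥ tw(K_{4}) = 3. Hence tw(G) = 3 exactly.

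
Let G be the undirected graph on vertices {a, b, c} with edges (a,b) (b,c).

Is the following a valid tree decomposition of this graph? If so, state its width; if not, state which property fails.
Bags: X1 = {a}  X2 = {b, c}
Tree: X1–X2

A tree decomposition must satisfy three properties: every vertex lies in some bag; for every edge, both endpoints lie together in some bag; and for every vertex, the bags containing it form a connected subtree. Here edge (b,a) lies in no bag, so the decomposition is invalid.

No — edge (b,a) lies in no bag.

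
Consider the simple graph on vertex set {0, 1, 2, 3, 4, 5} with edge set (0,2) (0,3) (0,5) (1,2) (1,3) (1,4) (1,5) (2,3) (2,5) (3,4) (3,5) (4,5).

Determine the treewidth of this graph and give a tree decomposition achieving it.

Treewidth 3.
Bags: B1 = {1, 3, 4, 5}  B2 = {1, 2, 3, 5}  B3 = {0, 2, 3, 5}
Tree: B1–B2, B2–B3

The largest bag has 4 vertices, giving width 3; this decomposition certifies tw(G) ≤ 3. For the lower bound, the 4 vertices {0, 2, 3, 5} are pairwise adjacent, and any tree decomposition puts a clique entirely inside one bag — forcing width ≥ 3. Therefore the treewidth is 3.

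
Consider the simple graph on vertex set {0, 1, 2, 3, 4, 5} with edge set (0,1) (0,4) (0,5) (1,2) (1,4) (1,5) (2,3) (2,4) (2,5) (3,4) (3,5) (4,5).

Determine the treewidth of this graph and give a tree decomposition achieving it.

Treewidth 3.
Bags: B1 = {2, 3, 4, 5}  B2 = {1, 2, 4, 5}  B3 = {0, 1, 4, 5}
Tree: B1–B2, B2–B3

The largest bag has 4 vertices, giving width 3; this decomposition certifies tw(G) ≤ 3. On the other hand G contains the 4-clique {0, 1, 4, 5}. A clique must lie in a single bag of any decomposition, so no decomposition can have width below 3. Therefore the treewidth is 3.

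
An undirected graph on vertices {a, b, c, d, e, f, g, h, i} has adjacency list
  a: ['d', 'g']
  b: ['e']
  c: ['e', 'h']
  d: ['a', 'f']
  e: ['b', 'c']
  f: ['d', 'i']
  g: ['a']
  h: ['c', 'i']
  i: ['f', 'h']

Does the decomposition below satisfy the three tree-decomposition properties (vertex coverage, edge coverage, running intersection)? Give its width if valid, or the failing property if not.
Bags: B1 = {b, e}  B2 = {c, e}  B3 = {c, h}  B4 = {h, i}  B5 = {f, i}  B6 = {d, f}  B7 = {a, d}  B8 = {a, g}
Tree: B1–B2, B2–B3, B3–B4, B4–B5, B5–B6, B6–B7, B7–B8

Checking the three conditions: (i) the bags cover all of {a, b, c, d, e, f, g, h, i}; (ii) for each edge, some bag contains both endpoints; (iii) the bags containing any fixed vertex form a subtree. All hold, so the decomposition is valid with width 2 − 1 = 1.

Yes; width 1.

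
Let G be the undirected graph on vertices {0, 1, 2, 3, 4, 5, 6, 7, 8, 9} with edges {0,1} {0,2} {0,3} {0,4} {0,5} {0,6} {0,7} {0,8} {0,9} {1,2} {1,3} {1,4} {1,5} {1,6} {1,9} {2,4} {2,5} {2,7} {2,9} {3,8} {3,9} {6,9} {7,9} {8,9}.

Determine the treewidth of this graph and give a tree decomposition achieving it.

Every bag has size at most 4, so the width is 4 − 1 = 3 and tw(G) ≤ 3. For the lower bound, the 4 vertices {0, 3, 8, 9} are pairwise adjacent, and any tree decomposition puts a clique entirely inside one bag — forcing width ≥ 3. The upper and lower bounds meet at 3, so that is the treewidth.

Treewidth 3.
One such decomposition:
Bags: B1 = {0, 1, 6, 9}  B2 = {0, 1, 2, 9}  B3 = {0, 1, 2, 5}  B4 = {0, 2, 7, 9}  B5 = {0, 1, 3, 9}  B6 = {0, 1, 2, 4}  B7 = {0, 3, 8, 9}
Tree: B1–B2, B2–B3, B2–B4, B1–B5, B3–B6, B5–B7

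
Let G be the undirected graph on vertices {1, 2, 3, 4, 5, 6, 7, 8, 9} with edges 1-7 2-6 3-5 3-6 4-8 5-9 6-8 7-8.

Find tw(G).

A width-1 tree decomposition is:
Bags: B1 = {3, 6}  B2 = {6, 8}  B3 = {7, 8}  B4 = {4, 8}  B5 = {2, 6}  B6 = {3, 5}  B7 = {5, 9}  B8 = {1, 7}
Tree: B1–B2, B2–B3, B3–B4, B1–B5, B1–B6, B6–B7, B3–B8
Each bag holds 2 vertices, so the decomposition has width 1, which upper-bounds the treewidth. Since G has at least one edge (e.g. 6–3), it is not an edgeless graph, so tw(G) ≥ 1. Therefore the treewidth is 1.

1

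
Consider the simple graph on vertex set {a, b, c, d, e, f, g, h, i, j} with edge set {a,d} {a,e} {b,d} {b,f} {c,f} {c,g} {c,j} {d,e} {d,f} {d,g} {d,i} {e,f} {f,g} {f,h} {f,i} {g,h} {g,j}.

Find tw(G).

A width-2 tree decomposition is:
Bags: B1 = {b, d, f}  B2 = {d, f, i}  B3 = {d, f, g}  B4 = {f, g, h}  B5 = {c, f, g}  B6 = {c, g, j}  B7 = {d, e, f}  B8 = {a, d, e}
Tree: B1–B2, B2–B3, B3–B4, B4–B5, B5–B6, B2–B7, B7–B8
Every bag has size at most 3, so the width is 3 − 1 = 2 and tw(G) ≤ 2. On the other hand G contains the 3-clique {a, d, e}. A clique must lie in a single bag of any decomposition, so no decomposition can have width below 2. Therefore the treewidth is 2.

2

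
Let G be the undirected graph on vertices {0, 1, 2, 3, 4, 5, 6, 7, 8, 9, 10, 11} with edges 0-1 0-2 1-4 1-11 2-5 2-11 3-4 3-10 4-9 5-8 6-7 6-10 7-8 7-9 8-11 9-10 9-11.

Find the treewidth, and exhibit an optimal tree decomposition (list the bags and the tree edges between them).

Treewidth 3.
One such decomposition:
Bags: B1 = {3, 4, 6, 10}  B2 = {4, 6, 9, 10}  B3 = {4, 6, 7, 9}  B4 = {1, 4, 7, 9}  B5 = {1, 7, 9, 11}  B6 = {1, 7, 8, 11}  B7 = {0, 1, 8, 11}  B8 = {0, 2, 8, 11}  B9 = {0, 2, 5, 8}
Tree: B1–B2, B2–B3, B3–B4, B4–B5, B5–B6, B6–B7, B7–B8, B8–B9

The largest bag has 4 vertices, giving width 3; this decomposition certifies tw(G) ≤ 3. For the lower bound: the 4 vertex sets {3,6,10}, {4}, {9}, {1,7,8,11} are disjoint, each induces a connected subgraph, and every pair is joined by at least one edge of G. Contracting each set to a single vertex therefore yields K_{4} as a minor, and since treewidth is minor-monotone, tw(G) ≥ tw(K_{4}) = 3. Therefore the treewidth is 3.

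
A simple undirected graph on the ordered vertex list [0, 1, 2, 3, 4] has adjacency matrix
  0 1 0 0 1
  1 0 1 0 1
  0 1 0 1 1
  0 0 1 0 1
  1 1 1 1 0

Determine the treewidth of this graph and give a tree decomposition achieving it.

The largest bag has 3 vertices, giving width 2; this decomposition certifies tw(G) ≤ 2. For the lower bound, the 3 vertices {0, 1, 4} are pairwise adjacent, and any tree decomposition puts a clique entirely inside one bag — forcing width ≥ 2. The upper and lower bounds meet at 2, so that is the treewidth.

Treewidth 2.
Bags: B1 = {2, 3, 4}  B2 = {1, 2, 4}  B3 = {0, 1, 4}
Tree: B1–B2, B2–B3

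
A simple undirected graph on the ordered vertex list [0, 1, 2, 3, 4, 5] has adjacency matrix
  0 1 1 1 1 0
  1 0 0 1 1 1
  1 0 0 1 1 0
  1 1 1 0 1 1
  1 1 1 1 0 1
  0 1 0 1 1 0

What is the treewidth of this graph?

A width-3 tree decomposition is:
Bags: B1 = {0, 2, 3, 4}  B2 = {0, 1, 3, 4}  B3 = {1, 3, 4, 5}
Tree: B1–B2, B2–B3
The largest bag has 4 vertices, giving width 3; this decomposition certifies tw(G) ≤ 3. On the other hand G contains the 4-clique {0, 1, 3, 4}. A clique must lie in a single bag of any decomposition, so no decomposition can have width below 3. The upper and lower bounds meet at 3, so that is the treewidth.

3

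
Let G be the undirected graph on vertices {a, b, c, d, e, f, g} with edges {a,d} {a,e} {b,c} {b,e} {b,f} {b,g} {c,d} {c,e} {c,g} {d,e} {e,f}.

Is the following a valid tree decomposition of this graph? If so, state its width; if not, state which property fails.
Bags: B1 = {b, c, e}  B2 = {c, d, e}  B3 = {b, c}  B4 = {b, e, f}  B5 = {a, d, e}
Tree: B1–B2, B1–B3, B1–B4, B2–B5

No — vertex g appears in no bag.

A tree decomposition must satisfy three properties: every vertex lies in some bag; for every edge, both endpoints lie together in some bag; and for every vertex, the bags containing it form a connected subtree. Here vertex g appears in no bag, so the decomposition is invalid.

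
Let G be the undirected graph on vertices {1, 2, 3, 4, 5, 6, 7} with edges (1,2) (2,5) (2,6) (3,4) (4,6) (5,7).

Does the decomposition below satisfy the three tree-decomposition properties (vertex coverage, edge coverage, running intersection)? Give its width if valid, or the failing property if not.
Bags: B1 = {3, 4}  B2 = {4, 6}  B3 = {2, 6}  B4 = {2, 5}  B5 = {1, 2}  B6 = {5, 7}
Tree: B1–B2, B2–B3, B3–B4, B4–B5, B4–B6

Yes; width 1.

Vertex coverage: the bags together contain {1, 2, 3, 4, 5, 6, 7}, the full vertex set. Edge coverage: each edge of G has both endpoints in at least one bag. Running intersection: for every vertex, the bags containing it form a connected subtree. All three properties hold, so this is a valid tree decomposition of width max|bag| − 1 = 1, and hence tw(G) ≤ 1.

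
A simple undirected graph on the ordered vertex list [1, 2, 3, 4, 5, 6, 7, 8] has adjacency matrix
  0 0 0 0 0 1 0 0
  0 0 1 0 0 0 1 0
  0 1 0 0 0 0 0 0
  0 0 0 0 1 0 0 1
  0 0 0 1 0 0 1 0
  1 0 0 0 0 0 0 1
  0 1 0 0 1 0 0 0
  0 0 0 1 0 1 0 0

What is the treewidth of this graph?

A width-1 tree decomposition is:
Bags: B1 = {2, 3}  B2 = {2, 7}  B3 = {5, 7}  B4 = {4, 5}  B5 = {4, 8}  B6 = {6, 8}  B7 = {1, 6}
Tree: B1–B2, B2–B3, B3–B4, B4–B5, B5–B6, B6–B7
Every bag has size at most 2, so the width is 2 − 1 = 1 and tw(G) ≤ 1. G has an edge, so its treewidth is at least 1. The upper and lower bounds meet at 1, so that is the treewidth.

1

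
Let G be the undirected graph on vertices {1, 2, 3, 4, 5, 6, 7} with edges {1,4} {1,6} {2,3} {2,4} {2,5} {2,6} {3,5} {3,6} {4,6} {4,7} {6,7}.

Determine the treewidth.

A width-2 tree decomposition is:
Bags: B1 = {1, 4, 6}  B2 = {4, 6, 7}  B3 = {2, 4, 6}  B4 = {2, 3, 6}  B5 = {2, 3, 5}
Tree: B1–B2, B2–B3, B3–B4, B4–B5
The largest bag has 3 vertices, giving width 2; this decomposition certifies tw(G) ≤ 2. For the lower bound, the 3 vertices {2, 3, 5} are pairwise adjacent, and any tree decomposition puts a clique entirely inside one bag — forcing width ≥ 2. Therefore the treewidth is 2.

2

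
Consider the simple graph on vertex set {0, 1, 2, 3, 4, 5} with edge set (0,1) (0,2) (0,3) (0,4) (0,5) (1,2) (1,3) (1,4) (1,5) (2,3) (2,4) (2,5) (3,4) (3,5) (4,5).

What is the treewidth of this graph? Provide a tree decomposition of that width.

Treewidth 5.
One optimal decomposition is:
Bags: B1 = {0, 1, 2, 3, 4, 5}
Tree: (single bag)

A single bag containing all 6 vertices is trivially a valid decomposition of width 5. For the lower bound, the 6 vertices {0, 1, 2, 3, 4, 5} are pairwise adjacent, and any tree decomposition puts a clique entirely inside one bag — forcing width ≥ 5. The upper and lower bounds meet at 5, so that is the treewidth.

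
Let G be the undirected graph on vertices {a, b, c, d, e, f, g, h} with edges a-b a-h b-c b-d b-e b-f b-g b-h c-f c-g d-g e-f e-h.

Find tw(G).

2

A width-2 tree decomposition is:
Bags: B1 = {b, c, g}  B2 = {b, c, f}  B3 = {b, e, f}  B4 = {b, e, h}  B5 = {a, b, h}  B6 = {b, d, g}
Tree: B1–B2, B2–B3, B3–B4, B4–B5, B1–B6
Every bag has size at most 3, so the width is 3 − 1 = 2 and tw(G) ≤ 2. Conversely, {b, d, g} is a clique of size 3, and the vertices of any clique must share a bag in every tree decomposition; so some bag has ≥ 3 vertices and tw(G) ≥ 2. Therefore the treewidth is 2.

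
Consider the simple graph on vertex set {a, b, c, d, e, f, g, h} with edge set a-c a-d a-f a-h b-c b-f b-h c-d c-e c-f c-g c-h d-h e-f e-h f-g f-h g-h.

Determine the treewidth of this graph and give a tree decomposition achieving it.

Each bag holds 4 vertices, so the decomposition has width 3, which upper-bounds the treewidth. For the lower bound, the 4 vertices {a, c, d, h} are pairwise adjacent, and any tree decomposition puts a clique entirely inside one bag — forcing width ≥ 3. Therefore the treewidth is 3.

Treewidth 3.
One optimal decomposition is:
Bags: B1 = {a, c, d, h}  B2 = {a, c, f, h}  B3 = {c, f, g, h}  B4 = {b, c, f, h}  B5 = {c, e, f, h}
Tree: B1–B2, B2–B3, B2–B4, B3–B5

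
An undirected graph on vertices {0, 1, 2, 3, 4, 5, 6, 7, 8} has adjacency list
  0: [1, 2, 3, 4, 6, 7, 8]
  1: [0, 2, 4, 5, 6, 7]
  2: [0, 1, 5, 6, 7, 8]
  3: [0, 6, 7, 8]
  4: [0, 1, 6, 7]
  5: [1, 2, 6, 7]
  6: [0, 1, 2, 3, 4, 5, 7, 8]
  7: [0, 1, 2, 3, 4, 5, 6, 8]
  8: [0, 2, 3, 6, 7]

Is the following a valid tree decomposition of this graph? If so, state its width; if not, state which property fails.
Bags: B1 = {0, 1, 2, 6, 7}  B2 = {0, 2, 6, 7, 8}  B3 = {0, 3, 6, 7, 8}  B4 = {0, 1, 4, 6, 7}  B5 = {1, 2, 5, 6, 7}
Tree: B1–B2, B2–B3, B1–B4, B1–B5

Vertex coverage: the bags together contain {0, 1, 2, 3, 4, 5, 6, 7, 8}, the full vertex set. Edge coverage: each edge of G has both endpoints in at least one bag. Running intersection: for every vertex, the bags containing it form a connected subtree. All three properties hold, so this is a valid tree decomposition of width max|bag| − 1 = 4, and hence tw(G) ≤ 4.

Yes; width 4.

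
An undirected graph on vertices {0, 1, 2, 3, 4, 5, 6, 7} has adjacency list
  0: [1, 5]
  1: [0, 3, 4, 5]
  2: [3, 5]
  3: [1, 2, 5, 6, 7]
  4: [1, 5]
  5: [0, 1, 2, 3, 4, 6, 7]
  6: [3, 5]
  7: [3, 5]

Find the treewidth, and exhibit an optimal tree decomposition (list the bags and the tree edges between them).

Treewidth 2.
Bags: B1 = {1, 3, 5}  B2 = {3, 5, 7}  B3 = {2, 3, 5}  B4 = {0, 1, 5}  B5 = {3, 5, 6}  B6 = {1, 4, 5}
Tree: B1–B2, B2–B3, B1–B4, B3–B5, B4–B6

The largest bag has 3 vertices, giving width 2; this decomposition certifies tw(G) ≤ 2. Conversely, {0, 1, 5} is a clique of size 3, and the vertices of any clique must share a bag in every tree decomposition; so some bag has ≥ 3 vertices and tw(G) ≥ 2. Combining the bounds, tw(G) = 2.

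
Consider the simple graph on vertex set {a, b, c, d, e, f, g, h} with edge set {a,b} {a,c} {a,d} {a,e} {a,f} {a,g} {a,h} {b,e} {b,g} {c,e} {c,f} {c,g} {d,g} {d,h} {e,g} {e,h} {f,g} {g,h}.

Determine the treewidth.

3

A width-3 tree decomposition is:
Bags: B1 = {a, c, e, g}  B2 = {a, e, g, h}  B3 = {a, b, e, g}  B4 = {a, d, g, h}  B5 = {a, c, f, g}
Tree: B1–B2, B1–B3, B2–B4, B1–B5
Every bag has size at most 4, so the width is 4 − 1 = 3 and tw(G) ≤ 3. For the lower bound, the 4 vertices {a, d, g, h} are pairwise adjacent, and any tree decomposition puts a clique entirely inside one bag — forcing width ≥ 3. The upper and lower bounds meet at 3, so that is the treewidth.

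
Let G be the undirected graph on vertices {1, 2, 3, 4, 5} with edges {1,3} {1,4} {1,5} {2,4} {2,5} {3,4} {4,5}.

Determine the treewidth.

A width-2 tree decomposition is:
Bags: B1 = {1, 3, 4}  B2 = {1, 4, 5}  B3 = {2, 4, 5}
Tree: B1–B2, B2–B3
The largest bag has 3 vertices, giving width 2; this decomposition certifies tw(G) ≤ 2. For the lower bound, the 3 vertices {1, 3, 4} are pairwise adjacent, and any tree decomposition puts a clique entirely inside one bag — forcing width ≥ 2. Therefore the treewidth is 2.

2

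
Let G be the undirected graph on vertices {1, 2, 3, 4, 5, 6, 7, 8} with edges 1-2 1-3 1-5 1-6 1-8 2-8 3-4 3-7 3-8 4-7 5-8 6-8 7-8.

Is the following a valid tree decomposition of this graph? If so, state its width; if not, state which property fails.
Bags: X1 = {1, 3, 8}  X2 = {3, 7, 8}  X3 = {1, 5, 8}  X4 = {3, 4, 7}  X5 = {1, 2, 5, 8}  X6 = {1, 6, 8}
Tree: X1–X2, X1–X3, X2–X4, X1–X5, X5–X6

No — bags containing vertex 5 are not connected in the tree.

A tree decomposition must satisfy three properties: every vertex lies in some bag; for every edge, both endpoints lie together in some bag; and for every vertex, the bags containing it form a connected subtree. Here bags containing vertex 5 are not connected in the tree, so the decomposition is invalid.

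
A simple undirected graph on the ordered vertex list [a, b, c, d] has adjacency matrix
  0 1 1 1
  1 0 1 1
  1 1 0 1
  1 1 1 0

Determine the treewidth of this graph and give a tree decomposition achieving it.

With just one bag of size 4, the width is 4 − 1 = 3, so tw(G) ≤ 3. For the lower bound, the 4 vertices {a, b, c, d} are pairwise adjacent, and any tree decomposition puts a clique entirely inside one bag — forcing width ≥ 3. Combining the bounds, tw(G) = 3.

Treewidth 3.
Bags: B1 = {a, b, c, d}
Tree: (single bag)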